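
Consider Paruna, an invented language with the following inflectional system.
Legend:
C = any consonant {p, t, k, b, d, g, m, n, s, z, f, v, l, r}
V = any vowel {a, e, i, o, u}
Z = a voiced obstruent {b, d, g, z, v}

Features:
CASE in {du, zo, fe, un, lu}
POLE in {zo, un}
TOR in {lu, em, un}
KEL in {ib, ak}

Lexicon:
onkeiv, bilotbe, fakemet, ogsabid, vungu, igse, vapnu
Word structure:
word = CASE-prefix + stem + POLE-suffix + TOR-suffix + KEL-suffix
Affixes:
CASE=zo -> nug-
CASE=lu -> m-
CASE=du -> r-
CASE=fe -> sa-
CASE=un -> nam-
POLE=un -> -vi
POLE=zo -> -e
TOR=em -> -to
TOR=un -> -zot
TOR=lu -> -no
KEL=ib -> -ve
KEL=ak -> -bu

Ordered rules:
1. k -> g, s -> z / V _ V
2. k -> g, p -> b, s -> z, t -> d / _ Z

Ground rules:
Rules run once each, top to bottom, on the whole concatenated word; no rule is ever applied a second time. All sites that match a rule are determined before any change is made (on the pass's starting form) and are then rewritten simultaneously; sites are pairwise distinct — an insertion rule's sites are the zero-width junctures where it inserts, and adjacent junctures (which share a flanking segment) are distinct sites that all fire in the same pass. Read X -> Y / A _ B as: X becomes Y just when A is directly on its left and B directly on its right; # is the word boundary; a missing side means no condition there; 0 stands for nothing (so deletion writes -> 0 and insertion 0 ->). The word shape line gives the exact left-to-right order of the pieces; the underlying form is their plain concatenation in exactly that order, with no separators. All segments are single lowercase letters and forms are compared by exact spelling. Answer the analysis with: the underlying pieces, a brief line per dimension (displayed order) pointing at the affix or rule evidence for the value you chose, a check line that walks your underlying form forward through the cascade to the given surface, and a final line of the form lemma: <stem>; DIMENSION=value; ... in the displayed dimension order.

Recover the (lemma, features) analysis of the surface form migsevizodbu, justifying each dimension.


underlying: m-igse-vi-zot-bu
CASE=lu - signalled by the affix m-
POLE=un - signalled by the affix -vi
TOR=un - signalled by the affix -zot
KEL=ak - signalled by the affix -bu
check: migsevizotbu -> migsevizotbu -> migsevizodbu
lemma: igse; CASE=lu; POLE=un; TOR=un; KEL=ak


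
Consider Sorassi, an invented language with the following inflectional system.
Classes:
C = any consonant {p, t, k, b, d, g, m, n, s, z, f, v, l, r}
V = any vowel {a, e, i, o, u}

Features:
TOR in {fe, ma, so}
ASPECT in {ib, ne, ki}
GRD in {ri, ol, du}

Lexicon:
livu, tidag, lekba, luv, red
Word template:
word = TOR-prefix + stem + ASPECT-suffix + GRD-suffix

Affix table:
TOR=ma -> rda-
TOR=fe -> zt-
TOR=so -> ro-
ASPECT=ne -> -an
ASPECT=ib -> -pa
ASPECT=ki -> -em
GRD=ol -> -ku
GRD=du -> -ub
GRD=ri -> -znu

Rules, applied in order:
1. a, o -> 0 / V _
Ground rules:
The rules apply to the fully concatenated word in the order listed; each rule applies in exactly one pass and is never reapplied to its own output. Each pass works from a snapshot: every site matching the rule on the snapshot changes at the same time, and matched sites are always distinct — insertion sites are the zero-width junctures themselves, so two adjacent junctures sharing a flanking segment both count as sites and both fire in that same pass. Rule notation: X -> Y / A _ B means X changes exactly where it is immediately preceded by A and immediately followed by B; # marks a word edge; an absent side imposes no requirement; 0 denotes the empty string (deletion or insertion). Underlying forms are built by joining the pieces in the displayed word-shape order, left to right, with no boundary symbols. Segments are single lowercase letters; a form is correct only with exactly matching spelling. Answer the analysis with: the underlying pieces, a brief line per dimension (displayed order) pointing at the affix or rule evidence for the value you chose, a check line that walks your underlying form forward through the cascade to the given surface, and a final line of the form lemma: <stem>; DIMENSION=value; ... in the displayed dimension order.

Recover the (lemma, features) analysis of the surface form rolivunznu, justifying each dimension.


underlying: ro-livu-an-znu
TOR=so - signalled by the affix ro-
ASPECT=ne - signalled by the affix -an
GRD=ri - signalled by the affix -znu
check: rolivuanznu -> rolivunznu
lemma: livu; TOR=so; ASPECT=ne; GRD=ri


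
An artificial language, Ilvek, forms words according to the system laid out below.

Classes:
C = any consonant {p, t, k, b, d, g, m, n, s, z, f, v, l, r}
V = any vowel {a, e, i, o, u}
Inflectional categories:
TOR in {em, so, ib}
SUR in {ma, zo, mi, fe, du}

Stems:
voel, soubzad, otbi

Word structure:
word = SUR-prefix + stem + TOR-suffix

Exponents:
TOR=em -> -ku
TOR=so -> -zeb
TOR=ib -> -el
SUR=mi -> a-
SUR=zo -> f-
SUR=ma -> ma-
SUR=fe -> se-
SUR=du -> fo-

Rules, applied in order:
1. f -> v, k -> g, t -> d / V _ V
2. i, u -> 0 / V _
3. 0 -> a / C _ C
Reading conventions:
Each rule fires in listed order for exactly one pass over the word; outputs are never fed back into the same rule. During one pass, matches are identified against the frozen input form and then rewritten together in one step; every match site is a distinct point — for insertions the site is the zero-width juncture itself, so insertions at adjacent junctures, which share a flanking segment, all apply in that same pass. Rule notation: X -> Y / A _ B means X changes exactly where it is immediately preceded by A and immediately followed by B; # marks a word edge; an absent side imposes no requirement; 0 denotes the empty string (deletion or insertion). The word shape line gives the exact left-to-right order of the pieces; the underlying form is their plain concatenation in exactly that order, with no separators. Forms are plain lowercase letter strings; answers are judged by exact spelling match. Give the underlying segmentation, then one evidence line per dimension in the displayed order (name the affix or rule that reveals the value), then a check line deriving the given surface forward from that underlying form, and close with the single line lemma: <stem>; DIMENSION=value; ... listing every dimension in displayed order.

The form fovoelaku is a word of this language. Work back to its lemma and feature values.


underlying: fo-voel-ku
TOR=em - signalled by the affix -ku
SUR=du - signalled by the affix fo-
check: fovoelku -> fovoelku -> fovoelku -> fovoelaku
lemma: voel; TOR=em; SUR=du


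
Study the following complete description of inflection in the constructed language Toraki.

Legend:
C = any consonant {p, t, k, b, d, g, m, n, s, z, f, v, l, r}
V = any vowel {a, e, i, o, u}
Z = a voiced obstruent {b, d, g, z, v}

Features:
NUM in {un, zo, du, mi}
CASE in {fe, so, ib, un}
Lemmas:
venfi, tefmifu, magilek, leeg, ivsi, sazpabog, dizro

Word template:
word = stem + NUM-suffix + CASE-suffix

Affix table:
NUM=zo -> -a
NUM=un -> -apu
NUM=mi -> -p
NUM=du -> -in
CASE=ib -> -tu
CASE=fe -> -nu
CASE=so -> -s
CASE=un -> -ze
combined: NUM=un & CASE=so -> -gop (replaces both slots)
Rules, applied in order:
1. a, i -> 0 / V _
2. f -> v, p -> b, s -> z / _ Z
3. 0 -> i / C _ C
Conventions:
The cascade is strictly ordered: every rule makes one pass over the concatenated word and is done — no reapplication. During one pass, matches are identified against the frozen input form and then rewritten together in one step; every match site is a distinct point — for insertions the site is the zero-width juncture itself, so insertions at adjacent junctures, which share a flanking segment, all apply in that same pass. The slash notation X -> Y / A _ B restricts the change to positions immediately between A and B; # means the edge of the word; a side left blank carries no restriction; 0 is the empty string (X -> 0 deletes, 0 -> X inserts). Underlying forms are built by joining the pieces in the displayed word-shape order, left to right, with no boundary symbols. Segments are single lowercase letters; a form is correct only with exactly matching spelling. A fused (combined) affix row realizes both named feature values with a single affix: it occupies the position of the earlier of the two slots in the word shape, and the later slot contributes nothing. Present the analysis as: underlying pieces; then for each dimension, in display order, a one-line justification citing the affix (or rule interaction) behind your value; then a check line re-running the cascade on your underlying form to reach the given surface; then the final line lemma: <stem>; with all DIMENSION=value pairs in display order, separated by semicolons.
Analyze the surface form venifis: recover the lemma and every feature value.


underlying: venfi-a-s
NUM=zo - signalled by the affix -a
CASE=so - signalled by the affix -s
check: venfias -> venfis -> venfis -> venifis
lemma: venfi; NUM=zo; CASE=so


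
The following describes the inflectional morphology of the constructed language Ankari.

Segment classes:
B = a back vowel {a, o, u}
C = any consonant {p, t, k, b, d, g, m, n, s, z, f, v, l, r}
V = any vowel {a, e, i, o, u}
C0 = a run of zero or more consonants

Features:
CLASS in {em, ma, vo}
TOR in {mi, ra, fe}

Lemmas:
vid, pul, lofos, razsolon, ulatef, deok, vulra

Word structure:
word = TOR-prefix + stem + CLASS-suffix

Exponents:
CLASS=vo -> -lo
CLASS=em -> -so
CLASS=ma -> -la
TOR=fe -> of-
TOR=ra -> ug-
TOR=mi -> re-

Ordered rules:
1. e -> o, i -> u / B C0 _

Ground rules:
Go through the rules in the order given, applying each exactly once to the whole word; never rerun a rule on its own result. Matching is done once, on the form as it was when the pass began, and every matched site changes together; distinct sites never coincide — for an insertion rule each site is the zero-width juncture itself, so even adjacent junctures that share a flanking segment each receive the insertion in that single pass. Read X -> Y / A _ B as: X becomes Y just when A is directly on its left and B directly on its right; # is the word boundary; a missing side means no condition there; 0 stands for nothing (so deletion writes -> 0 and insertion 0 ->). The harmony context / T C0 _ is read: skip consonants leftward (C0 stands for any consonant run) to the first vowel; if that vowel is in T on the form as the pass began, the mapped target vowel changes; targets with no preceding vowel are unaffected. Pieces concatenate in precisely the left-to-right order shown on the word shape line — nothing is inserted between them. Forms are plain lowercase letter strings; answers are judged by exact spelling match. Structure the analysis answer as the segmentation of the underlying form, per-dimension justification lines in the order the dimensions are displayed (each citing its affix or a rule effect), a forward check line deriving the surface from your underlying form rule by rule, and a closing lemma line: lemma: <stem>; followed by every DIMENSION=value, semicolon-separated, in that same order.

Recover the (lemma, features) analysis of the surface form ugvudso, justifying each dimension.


underlying: ug-vid-so
CLASS=em - signalled by the affix -so
TOR=ra - signalled by the affix ug-
check: ugvidso -> ugvudso
lemma: vid; CLASS=em; TOR=ra


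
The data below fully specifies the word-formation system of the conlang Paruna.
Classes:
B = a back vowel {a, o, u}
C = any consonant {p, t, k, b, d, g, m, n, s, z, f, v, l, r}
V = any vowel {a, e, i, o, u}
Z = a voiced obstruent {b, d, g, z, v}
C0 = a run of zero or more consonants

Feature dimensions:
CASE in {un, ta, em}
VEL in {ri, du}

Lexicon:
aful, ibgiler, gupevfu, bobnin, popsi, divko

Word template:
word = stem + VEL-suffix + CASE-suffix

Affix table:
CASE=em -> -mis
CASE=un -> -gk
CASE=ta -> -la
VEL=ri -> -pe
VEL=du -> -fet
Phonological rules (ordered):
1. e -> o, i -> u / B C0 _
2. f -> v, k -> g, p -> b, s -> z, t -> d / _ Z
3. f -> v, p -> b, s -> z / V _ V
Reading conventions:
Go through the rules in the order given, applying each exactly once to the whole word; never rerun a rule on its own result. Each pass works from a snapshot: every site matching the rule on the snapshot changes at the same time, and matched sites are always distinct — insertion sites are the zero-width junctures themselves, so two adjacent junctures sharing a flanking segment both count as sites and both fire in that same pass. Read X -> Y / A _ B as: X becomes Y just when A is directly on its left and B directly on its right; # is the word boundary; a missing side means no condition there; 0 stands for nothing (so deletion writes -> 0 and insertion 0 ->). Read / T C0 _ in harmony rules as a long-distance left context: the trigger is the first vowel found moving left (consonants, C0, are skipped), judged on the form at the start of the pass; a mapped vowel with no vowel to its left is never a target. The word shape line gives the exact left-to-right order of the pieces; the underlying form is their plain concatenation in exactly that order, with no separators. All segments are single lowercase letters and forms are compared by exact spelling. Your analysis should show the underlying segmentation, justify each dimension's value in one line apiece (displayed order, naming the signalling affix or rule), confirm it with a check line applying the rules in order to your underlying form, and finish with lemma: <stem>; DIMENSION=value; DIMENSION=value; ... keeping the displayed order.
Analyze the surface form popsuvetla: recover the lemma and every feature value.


underlying: popsi-fet-la
CASE=ta - signalled by the affix -la
VEL=du - signalled by the affix -fet
check: popsifetla -> popsufetla -> popsufetla -> popsuvetla
lemma: popsi; CASE=ta; VEL=du


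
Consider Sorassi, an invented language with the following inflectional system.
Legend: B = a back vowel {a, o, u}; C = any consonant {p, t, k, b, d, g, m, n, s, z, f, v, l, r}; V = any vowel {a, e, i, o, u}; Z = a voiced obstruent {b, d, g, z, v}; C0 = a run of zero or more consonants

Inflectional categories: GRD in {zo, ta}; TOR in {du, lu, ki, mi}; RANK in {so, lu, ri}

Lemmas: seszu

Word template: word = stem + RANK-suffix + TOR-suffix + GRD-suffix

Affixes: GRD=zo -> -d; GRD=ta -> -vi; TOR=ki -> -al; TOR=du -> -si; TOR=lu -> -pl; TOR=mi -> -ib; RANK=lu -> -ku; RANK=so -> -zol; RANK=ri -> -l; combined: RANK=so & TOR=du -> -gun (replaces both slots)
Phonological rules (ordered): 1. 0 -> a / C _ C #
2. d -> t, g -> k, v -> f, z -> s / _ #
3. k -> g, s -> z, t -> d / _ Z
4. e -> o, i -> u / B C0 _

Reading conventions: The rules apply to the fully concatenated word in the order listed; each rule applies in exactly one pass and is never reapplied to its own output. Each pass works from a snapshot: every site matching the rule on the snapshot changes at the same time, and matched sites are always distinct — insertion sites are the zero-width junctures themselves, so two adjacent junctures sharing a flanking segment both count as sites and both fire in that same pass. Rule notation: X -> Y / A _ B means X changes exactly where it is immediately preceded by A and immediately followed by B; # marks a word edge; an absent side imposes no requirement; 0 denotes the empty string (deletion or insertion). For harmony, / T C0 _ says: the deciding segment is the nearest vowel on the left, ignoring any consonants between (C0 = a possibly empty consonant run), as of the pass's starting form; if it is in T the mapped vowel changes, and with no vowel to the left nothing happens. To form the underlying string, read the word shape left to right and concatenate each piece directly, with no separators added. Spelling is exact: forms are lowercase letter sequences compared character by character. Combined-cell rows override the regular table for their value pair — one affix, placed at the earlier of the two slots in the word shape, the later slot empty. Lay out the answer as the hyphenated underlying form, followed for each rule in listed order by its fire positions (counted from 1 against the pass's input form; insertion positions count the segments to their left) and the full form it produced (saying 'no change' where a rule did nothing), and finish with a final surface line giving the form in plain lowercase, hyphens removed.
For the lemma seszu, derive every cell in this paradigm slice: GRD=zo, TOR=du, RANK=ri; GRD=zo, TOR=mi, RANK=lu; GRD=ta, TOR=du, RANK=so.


cell GRD=zo, TOR=du, RANK=ri:
underlying: seszu-l-si-d
1. 0 -> a / C _ C #: no change
2. d -> t, g -> k, v -> f, z -> s / _ #: fires at position(s) 9: seszulsit
3. k -> g, s -> z, t -> d / _ Z: fires at position(s) 3: sezzulsit
4. e -> o, i -> u / B C0 _: fires at position(s) 8: sezzulsut
surface: sezzulsut

cell GRD=zo, TOR=mi, RANK=lu:
underlying: seszu-ku-ib-d
1. 0 -> a / C _ C #: inserts after position(s) 9: seszukuibad
2. d -> t, g -> k, v -> f, z -> s / _ #: fires at position(s) 11: seszukuibat
3. k -> g, s -> z, t -> d / _ Z: fires at position(s) 3: sezzukuibat
4. e -> o, i -> u / B C0 _: fires at position(s) 8: sezzukuubat
surface: sezzukuubat

cell GRD=ta, TOR=du, RANK=so:
underlying: seszu-gun-vi
1. 0 -> a / C _ C #: no change
2. d -> t, g -> k, v -> f, z -> s / _ #: no change
3. k -> g, s -> z, t -> d / _ Z: fires at position(s) 3: sezzugunvi
4. e -> o, i -> u / B C0 _: fires at position(s) 10: sezzugunvu
surface: sezzugunvu


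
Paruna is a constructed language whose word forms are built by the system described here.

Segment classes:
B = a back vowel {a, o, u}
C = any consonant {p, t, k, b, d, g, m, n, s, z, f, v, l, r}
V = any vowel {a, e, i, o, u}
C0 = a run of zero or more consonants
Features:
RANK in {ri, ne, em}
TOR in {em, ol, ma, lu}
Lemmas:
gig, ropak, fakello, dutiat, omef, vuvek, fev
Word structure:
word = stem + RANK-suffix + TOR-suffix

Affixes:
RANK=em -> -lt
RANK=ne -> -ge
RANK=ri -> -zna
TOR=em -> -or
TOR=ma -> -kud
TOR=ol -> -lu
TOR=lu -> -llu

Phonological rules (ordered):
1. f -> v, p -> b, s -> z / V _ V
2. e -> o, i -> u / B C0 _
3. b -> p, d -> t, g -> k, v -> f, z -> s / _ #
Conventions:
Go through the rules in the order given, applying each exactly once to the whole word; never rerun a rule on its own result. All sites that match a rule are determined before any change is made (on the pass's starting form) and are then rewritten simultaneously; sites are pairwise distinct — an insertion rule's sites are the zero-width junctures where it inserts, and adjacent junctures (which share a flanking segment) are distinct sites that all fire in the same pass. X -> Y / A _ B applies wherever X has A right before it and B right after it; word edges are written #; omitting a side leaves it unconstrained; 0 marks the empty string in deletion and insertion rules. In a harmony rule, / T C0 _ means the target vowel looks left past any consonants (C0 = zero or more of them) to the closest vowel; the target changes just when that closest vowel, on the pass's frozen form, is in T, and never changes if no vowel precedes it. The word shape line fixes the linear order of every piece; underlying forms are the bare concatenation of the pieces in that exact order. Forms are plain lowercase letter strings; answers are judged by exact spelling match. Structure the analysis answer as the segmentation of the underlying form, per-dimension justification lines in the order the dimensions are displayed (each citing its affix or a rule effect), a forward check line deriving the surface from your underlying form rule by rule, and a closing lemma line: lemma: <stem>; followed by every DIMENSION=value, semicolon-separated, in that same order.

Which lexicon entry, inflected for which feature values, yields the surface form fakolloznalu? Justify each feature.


underlying: fakello-zna-lu
RANK=ri - signalled by the affix -zna
TOR=ol - signalled by the affix -lu
check: fakelloznalu -> fakelloznalu -> fakolloznalu -> fakolloznalu
lemma: fakello; RANK=ri; TOR=ol


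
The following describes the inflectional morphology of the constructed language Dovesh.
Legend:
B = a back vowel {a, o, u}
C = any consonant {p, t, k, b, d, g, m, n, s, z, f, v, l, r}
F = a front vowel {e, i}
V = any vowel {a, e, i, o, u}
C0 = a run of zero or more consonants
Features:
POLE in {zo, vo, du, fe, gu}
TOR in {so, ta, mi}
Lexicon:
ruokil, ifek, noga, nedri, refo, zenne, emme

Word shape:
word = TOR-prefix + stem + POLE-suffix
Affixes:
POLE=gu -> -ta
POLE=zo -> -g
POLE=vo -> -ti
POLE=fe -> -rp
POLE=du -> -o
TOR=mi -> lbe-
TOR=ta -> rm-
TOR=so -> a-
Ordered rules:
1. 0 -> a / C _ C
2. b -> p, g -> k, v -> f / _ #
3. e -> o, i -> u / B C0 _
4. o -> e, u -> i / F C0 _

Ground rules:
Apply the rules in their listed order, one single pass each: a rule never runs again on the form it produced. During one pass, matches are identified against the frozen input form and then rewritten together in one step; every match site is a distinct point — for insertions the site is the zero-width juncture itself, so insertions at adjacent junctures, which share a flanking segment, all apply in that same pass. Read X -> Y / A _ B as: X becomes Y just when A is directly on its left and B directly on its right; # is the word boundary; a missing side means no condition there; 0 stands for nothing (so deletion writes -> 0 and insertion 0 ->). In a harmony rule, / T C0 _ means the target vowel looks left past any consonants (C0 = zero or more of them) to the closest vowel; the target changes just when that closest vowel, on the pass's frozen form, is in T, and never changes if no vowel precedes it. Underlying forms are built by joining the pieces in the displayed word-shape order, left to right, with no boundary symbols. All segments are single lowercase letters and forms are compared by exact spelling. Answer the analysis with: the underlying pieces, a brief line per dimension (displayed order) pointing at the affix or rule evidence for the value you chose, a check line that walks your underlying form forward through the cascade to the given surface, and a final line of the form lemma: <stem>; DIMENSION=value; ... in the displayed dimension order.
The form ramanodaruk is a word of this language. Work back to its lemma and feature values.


underlying: rm-nedri-g
POLE=zo - signalled by the affix -g
TOR=ta - signalled by the affix rm-
check: rmnedrig -> ramanedarig -> ramanedarik -> ramanodaruk -> ramanodaruk
lemma: nedri; POLE=zo; TOR=ta


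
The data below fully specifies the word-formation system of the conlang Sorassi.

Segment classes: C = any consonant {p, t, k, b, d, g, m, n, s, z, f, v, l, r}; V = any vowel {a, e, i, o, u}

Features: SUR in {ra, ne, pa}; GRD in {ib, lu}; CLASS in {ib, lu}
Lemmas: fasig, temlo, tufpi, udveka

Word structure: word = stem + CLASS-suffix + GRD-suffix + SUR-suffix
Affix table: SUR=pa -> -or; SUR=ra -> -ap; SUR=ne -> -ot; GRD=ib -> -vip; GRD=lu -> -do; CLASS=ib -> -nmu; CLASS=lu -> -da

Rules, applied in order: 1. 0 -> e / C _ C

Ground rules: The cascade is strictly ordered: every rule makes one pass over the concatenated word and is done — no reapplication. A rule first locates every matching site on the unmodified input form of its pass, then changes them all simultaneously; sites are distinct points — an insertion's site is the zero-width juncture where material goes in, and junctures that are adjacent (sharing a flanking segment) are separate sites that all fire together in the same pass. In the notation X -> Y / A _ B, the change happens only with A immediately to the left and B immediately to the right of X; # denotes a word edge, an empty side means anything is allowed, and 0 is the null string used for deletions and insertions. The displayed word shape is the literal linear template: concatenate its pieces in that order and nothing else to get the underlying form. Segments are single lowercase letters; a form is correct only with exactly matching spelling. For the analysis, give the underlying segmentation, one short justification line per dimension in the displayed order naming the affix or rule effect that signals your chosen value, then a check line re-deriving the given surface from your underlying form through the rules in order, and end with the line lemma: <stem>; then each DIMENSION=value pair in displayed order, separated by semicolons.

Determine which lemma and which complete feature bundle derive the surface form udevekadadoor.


underlying: udveka-da-do-or
SUR=pa - signalled by the affix -or
GRD=lu - signalled by the affix -do
CLASS=lu - signalled by the affix -da
check: udvekadadoor -> udevekadadoor
lemma: udveka; SUR=pa; GRD=lu; CLASS=lu


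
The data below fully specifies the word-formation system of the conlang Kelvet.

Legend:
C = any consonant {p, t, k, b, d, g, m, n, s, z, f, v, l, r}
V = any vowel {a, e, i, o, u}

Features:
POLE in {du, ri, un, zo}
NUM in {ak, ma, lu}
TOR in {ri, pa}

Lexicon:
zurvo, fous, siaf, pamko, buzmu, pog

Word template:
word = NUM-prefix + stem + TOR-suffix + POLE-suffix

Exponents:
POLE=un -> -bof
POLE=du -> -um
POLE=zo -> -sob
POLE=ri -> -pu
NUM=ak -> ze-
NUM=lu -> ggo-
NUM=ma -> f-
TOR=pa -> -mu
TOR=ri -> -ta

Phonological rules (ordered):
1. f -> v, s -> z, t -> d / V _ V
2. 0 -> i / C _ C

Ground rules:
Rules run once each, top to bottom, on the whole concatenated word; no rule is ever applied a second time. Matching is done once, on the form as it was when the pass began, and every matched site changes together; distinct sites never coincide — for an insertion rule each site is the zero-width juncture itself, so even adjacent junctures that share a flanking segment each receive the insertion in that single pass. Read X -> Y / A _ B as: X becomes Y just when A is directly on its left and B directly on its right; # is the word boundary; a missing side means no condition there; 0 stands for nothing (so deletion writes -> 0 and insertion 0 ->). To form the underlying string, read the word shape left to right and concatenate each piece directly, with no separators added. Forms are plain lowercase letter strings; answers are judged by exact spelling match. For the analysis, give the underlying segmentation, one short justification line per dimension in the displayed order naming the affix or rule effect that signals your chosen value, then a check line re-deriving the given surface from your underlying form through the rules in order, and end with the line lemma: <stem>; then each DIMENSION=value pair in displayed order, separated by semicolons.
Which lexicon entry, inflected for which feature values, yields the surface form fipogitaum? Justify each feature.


underlying: f-pog-ta-um
POLE=du - signalled by the affix -um
NUM=ma - signalled by the affix f-
TOR=ri - signalled by the affix -ta
check: fpogtaum -> fpogtaum -> fipogitaum
lemma: pog; POLE=du; NUM=ma; TOR=ri


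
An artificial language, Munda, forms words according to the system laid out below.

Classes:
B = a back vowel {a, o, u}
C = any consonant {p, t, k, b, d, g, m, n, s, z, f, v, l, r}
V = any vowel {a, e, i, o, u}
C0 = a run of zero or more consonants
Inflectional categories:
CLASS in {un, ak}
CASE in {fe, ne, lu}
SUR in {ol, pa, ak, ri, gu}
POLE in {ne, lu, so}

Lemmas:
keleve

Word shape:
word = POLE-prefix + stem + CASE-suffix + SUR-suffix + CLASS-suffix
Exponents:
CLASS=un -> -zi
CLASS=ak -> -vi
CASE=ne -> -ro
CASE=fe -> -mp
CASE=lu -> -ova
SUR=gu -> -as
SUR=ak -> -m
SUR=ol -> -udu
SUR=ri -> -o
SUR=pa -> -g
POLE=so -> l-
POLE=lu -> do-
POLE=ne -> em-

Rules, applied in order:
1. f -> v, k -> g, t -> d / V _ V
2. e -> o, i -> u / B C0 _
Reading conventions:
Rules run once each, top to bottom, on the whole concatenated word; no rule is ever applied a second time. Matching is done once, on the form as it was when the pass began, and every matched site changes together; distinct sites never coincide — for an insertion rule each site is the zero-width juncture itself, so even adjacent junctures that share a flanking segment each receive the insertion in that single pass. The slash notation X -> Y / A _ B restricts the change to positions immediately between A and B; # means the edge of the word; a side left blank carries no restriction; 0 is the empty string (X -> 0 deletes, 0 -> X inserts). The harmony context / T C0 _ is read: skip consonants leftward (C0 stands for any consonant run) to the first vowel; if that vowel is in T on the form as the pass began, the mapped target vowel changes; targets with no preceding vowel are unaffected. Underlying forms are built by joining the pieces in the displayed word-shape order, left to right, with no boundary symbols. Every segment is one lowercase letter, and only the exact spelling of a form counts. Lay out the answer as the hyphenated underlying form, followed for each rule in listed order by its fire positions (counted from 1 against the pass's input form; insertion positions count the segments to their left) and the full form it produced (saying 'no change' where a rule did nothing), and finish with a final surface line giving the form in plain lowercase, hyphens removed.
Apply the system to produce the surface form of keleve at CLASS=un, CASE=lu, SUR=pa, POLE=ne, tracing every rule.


underlying: em-keleve-ova-g-zi
1. f -> v, k -> g, t -> d / V _ V: no change
2. e -> o, i -> u / B C0 _: fires at position(s) 14: emkeleveovagzu
surface: emkeleveovagzu


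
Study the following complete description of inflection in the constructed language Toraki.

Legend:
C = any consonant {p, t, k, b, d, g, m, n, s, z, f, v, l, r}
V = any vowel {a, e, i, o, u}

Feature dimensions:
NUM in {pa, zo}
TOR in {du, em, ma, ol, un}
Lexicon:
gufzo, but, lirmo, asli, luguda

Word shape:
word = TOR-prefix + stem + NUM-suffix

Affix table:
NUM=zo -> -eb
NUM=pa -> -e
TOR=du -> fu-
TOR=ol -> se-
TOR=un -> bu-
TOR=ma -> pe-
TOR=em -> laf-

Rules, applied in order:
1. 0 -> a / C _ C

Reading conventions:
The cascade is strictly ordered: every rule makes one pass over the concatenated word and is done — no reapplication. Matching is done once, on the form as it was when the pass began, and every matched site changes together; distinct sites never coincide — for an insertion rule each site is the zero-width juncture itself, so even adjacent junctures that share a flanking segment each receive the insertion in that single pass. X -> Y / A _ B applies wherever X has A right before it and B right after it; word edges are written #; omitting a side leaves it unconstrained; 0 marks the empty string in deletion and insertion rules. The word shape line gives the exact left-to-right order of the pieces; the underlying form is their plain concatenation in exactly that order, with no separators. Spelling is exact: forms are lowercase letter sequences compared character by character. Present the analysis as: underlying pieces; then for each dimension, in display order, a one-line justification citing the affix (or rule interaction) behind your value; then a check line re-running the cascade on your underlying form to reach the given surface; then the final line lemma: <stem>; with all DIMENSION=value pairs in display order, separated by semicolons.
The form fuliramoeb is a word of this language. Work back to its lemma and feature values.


underlying: fu-lirmo-eb
NUM=zo - signalled by the affix -eb
TOR=du - signalled by the affix fu-
check: fulirmoeb -> fuliramoeb
lemma: lirmo; NUM=zo; TOR=du


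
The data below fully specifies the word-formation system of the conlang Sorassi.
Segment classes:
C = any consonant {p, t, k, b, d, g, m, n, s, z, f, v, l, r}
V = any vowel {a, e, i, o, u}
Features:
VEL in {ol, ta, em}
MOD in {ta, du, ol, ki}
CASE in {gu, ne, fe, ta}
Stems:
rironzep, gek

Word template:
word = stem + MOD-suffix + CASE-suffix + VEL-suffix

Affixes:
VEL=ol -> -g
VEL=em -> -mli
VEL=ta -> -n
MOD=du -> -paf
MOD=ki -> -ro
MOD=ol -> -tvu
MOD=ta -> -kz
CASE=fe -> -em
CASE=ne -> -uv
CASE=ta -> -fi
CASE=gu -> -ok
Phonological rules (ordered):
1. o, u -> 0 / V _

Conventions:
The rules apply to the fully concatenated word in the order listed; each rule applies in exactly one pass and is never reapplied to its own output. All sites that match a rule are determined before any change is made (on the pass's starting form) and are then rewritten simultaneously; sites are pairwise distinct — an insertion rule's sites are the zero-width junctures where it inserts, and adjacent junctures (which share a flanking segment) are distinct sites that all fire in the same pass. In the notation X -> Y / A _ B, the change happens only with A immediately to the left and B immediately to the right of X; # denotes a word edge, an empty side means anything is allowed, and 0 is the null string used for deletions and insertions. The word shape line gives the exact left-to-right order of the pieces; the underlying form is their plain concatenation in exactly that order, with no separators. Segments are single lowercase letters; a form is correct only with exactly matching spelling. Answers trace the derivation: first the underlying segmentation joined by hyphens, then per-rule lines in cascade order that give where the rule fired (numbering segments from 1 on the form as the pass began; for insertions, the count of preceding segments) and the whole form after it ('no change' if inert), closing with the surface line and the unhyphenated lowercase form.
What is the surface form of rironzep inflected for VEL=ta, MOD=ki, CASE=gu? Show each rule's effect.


underlying: rironzep-ro-ok-n
1. o, u -> 0 / V _: fires at position(s) 11: rironzeprokn
surface: rironzeprokn


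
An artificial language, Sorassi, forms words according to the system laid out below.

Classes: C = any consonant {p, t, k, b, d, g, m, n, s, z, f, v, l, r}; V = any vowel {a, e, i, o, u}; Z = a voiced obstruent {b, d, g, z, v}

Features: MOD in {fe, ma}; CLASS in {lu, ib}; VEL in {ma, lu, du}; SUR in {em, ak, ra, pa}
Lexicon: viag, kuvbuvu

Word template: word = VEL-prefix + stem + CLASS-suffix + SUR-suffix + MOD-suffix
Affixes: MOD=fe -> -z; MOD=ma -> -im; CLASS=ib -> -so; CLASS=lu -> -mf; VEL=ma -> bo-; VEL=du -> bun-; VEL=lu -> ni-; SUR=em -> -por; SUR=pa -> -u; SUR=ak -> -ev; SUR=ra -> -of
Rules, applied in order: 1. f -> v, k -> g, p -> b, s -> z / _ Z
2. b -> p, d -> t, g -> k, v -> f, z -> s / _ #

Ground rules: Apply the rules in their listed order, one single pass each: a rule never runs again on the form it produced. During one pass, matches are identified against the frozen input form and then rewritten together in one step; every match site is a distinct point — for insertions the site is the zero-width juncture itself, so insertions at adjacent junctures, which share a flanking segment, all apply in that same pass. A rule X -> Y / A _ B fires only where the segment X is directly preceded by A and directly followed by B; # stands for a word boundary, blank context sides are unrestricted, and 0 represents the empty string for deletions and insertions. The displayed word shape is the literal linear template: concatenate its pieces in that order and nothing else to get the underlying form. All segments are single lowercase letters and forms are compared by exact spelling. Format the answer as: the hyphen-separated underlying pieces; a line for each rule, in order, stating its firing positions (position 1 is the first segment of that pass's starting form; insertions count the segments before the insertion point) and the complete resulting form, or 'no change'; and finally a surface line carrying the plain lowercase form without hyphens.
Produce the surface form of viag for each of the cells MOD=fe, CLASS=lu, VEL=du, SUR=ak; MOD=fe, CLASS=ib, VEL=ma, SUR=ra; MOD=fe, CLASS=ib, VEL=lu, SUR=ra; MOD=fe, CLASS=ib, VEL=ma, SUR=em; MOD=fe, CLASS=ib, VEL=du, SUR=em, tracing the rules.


cell MOD=fe, CLASS=lu, VEL=du, SUR=ak:
underlying: bun-viag-mf-ev-z
1. f -> v, k -> g, p -> b, s -> z / _ Z: no change
2. b -> p, d -> t, g -> k, v -> f, z -> s / _ #: fires at position(s) 12: bunviagmfevs
surface: bunviagmfevs

cell MOD=fe, CLASS=ib, VEL=ma, SUR=ra:
underlying: bo-viag-so-of-z
1. f -> v, k -> g, p -> b, s -> z / _ Z: fires at position(s) 10: boviagsoovz
2. b -> p, d -> t, g -> k, v -> f, z -> s / _ #: fires at position(s) 11: boviagsoovs
surface: boviagsoovs

cell MOD=fe, CLASS=ib, VEL=lu, SUR=ra:
underlying: ni-viag-so-of-z
1. f -> v, k -> g, p -> b, s -> z / _ Z: fires at position(s) 10: niviagsoovz
2. b -> p, d -> t, g -> k, v -> f, z -> s / _ #: fires at position(s) 11: niviagsoovs
surface: niviagsoovs

cell MOD=fe, CLASS=ib, VEL=ma, SUR=em:
underlying: bo-viag-so-por-z
1. f -> v, k -> g, p -> b, s -> z / _ Z: no change
2. b -> p, d -> t, g -> k, v -> f, z -> s / _ #: fires at position(s) 12: boviagsopors
surface: boviagsopors

cell MOD=fe, CLASS=ib, VEL=du, SUR=em:
underlying: bun-viag-so-por-z
1. f -> v, k -> g, p -> b, s -> z / _ Z: no change
2. b -> p, d -> t, g -> k, v -> f, z -> s / _ #: fires at position(s) 13: bunviagsopors
surface: bunviagsopors


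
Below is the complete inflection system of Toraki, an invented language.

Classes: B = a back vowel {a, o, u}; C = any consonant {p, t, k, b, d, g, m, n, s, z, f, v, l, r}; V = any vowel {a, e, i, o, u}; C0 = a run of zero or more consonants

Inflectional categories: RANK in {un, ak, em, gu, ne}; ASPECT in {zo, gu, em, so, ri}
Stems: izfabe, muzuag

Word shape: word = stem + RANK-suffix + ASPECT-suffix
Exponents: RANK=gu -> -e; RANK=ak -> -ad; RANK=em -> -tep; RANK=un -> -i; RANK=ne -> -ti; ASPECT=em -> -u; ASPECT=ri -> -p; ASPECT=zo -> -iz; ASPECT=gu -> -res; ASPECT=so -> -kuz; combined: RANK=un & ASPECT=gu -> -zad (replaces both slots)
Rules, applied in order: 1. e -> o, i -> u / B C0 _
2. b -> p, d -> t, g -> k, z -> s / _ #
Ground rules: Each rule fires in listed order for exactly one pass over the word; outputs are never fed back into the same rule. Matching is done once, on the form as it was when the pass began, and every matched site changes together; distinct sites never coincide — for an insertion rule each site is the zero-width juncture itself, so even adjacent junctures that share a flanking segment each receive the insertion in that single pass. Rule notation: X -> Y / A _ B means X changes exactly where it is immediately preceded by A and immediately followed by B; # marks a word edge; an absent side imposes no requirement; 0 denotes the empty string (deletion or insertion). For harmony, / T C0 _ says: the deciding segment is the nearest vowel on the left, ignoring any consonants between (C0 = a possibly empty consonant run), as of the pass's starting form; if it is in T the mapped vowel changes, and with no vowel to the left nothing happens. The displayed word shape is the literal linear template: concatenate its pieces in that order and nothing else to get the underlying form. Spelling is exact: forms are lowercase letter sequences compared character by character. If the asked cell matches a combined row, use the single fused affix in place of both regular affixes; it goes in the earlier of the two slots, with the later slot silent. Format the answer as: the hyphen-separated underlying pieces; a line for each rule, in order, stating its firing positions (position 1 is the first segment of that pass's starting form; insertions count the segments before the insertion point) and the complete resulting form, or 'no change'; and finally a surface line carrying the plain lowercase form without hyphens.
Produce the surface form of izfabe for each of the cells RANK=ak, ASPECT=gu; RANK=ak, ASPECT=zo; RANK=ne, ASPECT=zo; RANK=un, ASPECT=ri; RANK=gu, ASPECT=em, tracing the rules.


cell RANK=ak, ASPECT=gu:
underlying: izfabe-ad-res
1. e -> o, i -> u / B C0 _: fires at position(s) 6, 10: izfaboadros
2. b -> p, d -> t, g -> k, z -> s / _ #: no change
surface: izfaboadros

cell RANK=ak, ASPECT=zo:
underlying: izfabe-ad-iz
1. e -> o, i -> u / B C0 _: fires at position(s) 6, 9: izfaboaduz
2. b -> p, d -> t, g -> k, z -> s / _ #: fires at position(s) 10: izfaboadus
surface: izfaboadus

cell RANK=ne, ASPECT=zo:
underlying: izfabe-ti-iz
1. e -> o, i -> u / B C0 _: fires at position(s) 6: izfabotiiz
2. b -> p, d -> t, g -> k, z -> s / _ #: fires at position(s) 10: izfabotiis
surface: izfabotiis

cell RANK=un, ASPECT=ri:
underlying: izfabe-i-p
1. e -> o, i -> u / B C0 _: fires at position(s) 6: izfaboip
2. b -> p, d -> t, g -> k, z -> s / _ #: no change
surface: izfaboip

cell RANK=gu, ASPECT=em:
underlying: izfabe-e-u
1. e -> o, i -> u / B C0 _: fires at position(s) 6: izfaboeu
2. b -> p, d -> t, g -> k, z -> s / _ #: no change
surface: izfaboeu
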